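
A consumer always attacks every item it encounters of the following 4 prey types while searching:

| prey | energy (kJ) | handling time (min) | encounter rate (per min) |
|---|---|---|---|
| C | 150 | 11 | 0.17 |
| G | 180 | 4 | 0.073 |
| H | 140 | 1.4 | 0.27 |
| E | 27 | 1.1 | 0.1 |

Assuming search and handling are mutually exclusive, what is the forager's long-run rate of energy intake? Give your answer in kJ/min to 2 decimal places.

21.68 kJ/min

Energy encountered per unit search time: 0.17×150 + 0.073×180 + 0.27×140 + 0.1×27 = 79.14 kJ/min.
Handling time per unit search time: 0.17×11 + 0.073×4 + 0.27×1.4 + 0.1×1.1 = 2.65.
Rate = 79.14/(1 + 2.65) = 21.68 kJ/min.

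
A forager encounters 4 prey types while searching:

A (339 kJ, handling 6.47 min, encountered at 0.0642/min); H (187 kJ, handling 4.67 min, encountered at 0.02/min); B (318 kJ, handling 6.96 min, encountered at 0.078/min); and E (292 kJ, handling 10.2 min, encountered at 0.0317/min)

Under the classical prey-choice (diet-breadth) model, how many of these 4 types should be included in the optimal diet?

4

E/h in descending order: A 52.4, B 45.7, H 40, E 28.6 kJ/min. The optimal diet is the largest prefix of this list for which every included type satisfies E_i/h_i > R on the types above it.
Rate on top 1: 15.38. B: 45.7 > 15.38 → include.
Rate on top 2: 23.78. H: 40 > 23.78 → include.
Rate on top 3: 24.52. E: 28.6 > 24.52 → include.
Optimal diet: A, B, H, E — 4 of 4 types.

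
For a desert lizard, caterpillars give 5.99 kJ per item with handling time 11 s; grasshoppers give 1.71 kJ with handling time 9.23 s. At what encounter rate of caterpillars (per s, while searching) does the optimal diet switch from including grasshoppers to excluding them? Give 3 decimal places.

0.047 per s

Drop grasshoppers once their profitability E₂/h₂ falls below the rate achievable on caterpillars alone: E₂/h₂ = λE₁/(1 + λh₁).
Solve for λ: λE₁h₂ = E₂(1 + λh₁) → λ(E₁h₂ − E₂h₁) = E₂ → λ = E₂/(E₁h₂ − E₂h₁).
λ = 1.71/(5.99×9.23 − 1.71×11) = 1.71/36.48 = 0.04688 per s.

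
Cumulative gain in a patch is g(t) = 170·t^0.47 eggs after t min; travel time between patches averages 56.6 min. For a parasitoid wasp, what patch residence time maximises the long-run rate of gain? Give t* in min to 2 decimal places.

50.19 min

Maximise g(t)/(T+t): set derivative to zero → g'(t)(T+t) = g(t).
g'(t) = 0.47·170·t^-0.53. Setting 0.47·170·t^-0.53 = 170·t^0.47/(56.6+t) gives 0.47(56.6+t) = t, so 0.53·t = 0.47×56.6.
t* = 0.47×56.6/0.53 = 50.19 min.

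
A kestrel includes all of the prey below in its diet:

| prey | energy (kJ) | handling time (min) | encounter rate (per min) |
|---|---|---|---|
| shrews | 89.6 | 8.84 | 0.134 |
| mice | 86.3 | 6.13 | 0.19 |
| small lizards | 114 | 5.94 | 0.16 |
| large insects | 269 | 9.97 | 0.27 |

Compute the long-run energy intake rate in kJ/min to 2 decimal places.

Energy encountered per unit search time: 0.134×89.6 + 0.19×86.3 + 0.16×114 + 0.27×269 = 119.3 kJ/min.
Handling time per unit search time: 0.134×8.84 + 0.19×6.13 + 0.16×5.94 + 0.27×9.97 = 5.992.
Rate = 119.3/(1 + 5.992) = 17.06 kJ/min.

17.06 kJ/min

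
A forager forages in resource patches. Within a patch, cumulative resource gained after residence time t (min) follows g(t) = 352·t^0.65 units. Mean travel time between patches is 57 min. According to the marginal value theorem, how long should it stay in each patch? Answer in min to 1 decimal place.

Optimal t* satisfies g'(t*) = g(t*)/(T + t*).
g'(t) = 0.65·352·t^-0.35. Setting 0.65·352·t^-0.35 = 352·t^0.65/(57+t) gives 0.65(57+t) = t, so 0.35·t = 0.65×57.
t* = 0.65×57/0.35 = 105.9 min.

105.9 min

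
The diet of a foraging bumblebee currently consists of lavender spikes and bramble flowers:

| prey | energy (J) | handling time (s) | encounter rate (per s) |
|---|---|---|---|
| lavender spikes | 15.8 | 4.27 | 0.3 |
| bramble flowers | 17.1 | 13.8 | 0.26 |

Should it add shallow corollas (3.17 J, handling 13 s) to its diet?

No

Current rate: (0.3×15.8 + 0.26×17.1)/(1 + 0.3×4.27 + 0.26×13.8) = 1.565 J/s.
Profitability of shallow corollas: 3.17/13 = 0.2438 J/s.
Since 0.2438 < R, time spent handling shallow corollas is better spent searching.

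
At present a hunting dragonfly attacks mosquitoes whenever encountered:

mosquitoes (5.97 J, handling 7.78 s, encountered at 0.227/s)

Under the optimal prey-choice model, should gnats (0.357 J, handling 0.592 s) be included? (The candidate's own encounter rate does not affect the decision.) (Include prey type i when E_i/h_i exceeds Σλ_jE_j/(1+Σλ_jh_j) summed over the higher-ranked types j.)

On mosquitoes alone, R = ΣλE/(1+Σλh) = 1.355/2.766 = 0.4899 J/s.
Profitability of gnats: 0.357/0.592 = 0.603 J/s.
Since 0.603 > R, including gnats increases the long-run rate.

Yes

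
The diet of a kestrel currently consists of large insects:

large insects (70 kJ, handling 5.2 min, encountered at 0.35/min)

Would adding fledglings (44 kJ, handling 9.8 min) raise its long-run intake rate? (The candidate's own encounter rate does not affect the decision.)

No

Intake rate on the current diet: R = (0.35×70) / (1 + 0.35×5.2) = 24.5/2.82 = 8.688 kJ/min.
Profitability of fledglings: 44/9.8 = 4.49 kJ/min.
4.49 < 8.688, so adding fledglings would lower the average — exclude it.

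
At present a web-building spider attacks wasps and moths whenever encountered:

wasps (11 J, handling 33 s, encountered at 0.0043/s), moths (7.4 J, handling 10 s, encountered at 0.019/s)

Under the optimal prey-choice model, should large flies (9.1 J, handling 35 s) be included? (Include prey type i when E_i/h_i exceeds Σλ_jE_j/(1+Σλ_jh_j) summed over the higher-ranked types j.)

Yes

On wasps and moths alone, R = ΣλE/(1+Σλh) = 0.1879/1.332 = 0.1411 J/s.
Profitability of large flies: 9.1/35 = 0.26 J/s.
0.26 > 0.1411, so adding large flies raises the average — include it.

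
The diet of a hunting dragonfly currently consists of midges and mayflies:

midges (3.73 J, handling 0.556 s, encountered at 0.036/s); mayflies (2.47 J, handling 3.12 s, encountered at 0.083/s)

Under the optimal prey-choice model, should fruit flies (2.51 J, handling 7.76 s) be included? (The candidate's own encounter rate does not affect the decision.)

Intake rate on the current diet: R = (0.036×3.73 + 0.083×2.47) / (1 + 0.036×0.556 + 0.083×3.12) = 0.3393/1.279 = 0.2653 J/s.
fruit flies: E/h = 2.51/7.76 = 0.3235 J/s.
Since 0.3235 > R, including fruit flies increases the long-run rate.

Yes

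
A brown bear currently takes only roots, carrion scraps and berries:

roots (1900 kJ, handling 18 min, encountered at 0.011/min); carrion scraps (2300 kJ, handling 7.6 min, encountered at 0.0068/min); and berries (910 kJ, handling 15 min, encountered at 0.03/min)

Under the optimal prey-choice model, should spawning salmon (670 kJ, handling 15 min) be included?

Intake rate on the current diet: R = (0.011×1900 + 0.0068×2300 + 0.03×910) / (1 + 0.011×18 + 0.0068×7.6 + 0.03×15) = 63.84/1.7 = 37.56 kJ/min.
Profitability of spawning salmon: 670/15 = 44.67 kJ/min.
44.67 > 37.56, so adding spawning salmon raises the average — include it.

Yes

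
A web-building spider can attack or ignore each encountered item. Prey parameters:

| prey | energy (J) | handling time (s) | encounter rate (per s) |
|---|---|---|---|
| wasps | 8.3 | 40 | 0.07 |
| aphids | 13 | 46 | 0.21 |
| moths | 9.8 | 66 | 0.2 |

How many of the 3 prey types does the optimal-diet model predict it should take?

Profitabilities (E/h, J/s): aphids 0.283, wasps 0.208, moths 0.148. Add prey in this order while the next type's profitability exceeds the intake rate on those already taken.
Rate on top 1: 0.2561. wasps: 0.208 < 0.2561 → exclude; stop.
Optimal diet: aphids — 1 of 3 types.

1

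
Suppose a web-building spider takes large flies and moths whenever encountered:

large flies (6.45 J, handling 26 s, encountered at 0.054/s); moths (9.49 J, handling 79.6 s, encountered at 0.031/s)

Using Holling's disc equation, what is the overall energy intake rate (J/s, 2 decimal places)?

0.13 J/s

R = (0.054×6.45 + 0.031×9.49) / (1 + 0.054×26 + 0.031×79.6) = 0.6425/4.872 = 0.1319 J/s.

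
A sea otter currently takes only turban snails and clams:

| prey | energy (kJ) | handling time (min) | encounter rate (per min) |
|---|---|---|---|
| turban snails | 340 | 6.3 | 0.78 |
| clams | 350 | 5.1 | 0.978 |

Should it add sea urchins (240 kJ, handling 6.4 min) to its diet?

No

Intake rate on the current diet: R = (0.78×340 + 0.978×350) / (1 + 0.78×6.3 + 0.978×5.1) = 607.5/10.9 = 55.72 kJ/min.
sea urchins: E/h = 240/6.4 = 37.5 kJ/min.
Since 37.5 < R, time spent handling sea urchins is better spent searching.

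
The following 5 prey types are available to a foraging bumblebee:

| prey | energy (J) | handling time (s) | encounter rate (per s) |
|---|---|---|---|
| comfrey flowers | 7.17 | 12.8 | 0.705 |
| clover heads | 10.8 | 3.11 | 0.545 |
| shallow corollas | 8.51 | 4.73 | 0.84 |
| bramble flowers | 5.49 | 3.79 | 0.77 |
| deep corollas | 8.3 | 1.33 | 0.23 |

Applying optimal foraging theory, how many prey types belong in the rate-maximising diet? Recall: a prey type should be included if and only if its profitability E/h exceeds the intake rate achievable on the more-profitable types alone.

Rank by E/h (J/s): deep corollas 6.24, clover heads 3.47, shallow corollas 1.8, bramble flowers 1.45, comfrey flowers 0.56. Include each in turn until the next type's E/h falls below the running intake rate.
Rate on top 1: 1.462. clover heads: 3.47 > 1.462 → include.
Rate on top 2: 2.598. shallow corollas: 1.8 < 2.598 → exclude; stop.
Optimal diet: deep corollas, clover heads — 2 of 5 types.

2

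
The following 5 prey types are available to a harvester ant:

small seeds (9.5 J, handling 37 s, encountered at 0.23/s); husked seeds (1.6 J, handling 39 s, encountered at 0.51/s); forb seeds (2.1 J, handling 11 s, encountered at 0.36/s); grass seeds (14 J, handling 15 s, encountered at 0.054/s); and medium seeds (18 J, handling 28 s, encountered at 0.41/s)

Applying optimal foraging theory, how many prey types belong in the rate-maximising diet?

Rank by E/h (J/s): grass seeds 0.933, medium seeds 0.643, small seeds 0.257, forb seeds 0.191, husked seeds 0.041. Include each in turn until the next type's E/h falls below the running intake rate.
Rate on top 1: 0.4177. medium seeds: 0.643 > 0.4177 → include.
Rate on top 2: 0.6122. small seeds: 0.257 < 0.6122 → exclude; stop.
Optimal diet: grass seeds, medium seeds — 2 of 5 types.

2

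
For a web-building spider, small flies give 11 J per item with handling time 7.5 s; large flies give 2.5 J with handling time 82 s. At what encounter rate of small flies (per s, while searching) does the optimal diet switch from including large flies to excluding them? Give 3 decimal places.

The zero-one rule: include large flies iff E₂/h₂ > λE₁/(1+λh₁). Equality gives the switch point.
λE₁h₂ = E₂ + λE₂h₁ ⇒ λ = E₂/(E₁h₂ − E₂h₁) = 2.5/(902 − 18.75) = 0.00283 per s.

0.003 per s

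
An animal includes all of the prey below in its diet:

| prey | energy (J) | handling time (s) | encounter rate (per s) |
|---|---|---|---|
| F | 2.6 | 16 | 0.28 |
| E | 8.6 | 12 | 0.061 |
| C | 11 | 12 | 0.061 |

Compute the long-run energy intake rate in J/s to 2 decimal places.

Energy encountered per unit search time: 0.28×2.6 + 0.061×8.6 + 0.061×11 = 1.924 J/s.
Handling time per unit search time: 0.28×16 + 0.061×12 + 0.061×12 = 5.944.
Rate = 1.924/(1 + 5.944) = 0.277 J/s.

0.28 J/s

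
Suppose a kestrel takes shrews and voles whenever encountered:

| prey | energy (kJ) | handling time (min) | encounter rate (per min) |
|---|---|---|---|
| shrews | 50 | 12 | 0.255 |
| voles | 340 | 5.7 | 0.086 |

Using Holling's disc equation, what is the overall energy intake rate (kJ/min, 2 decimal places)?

Energy encountered per unit search time: 0.255×50 + 0.086×340 = 41.99 kJ/min.
Handling time per unit search time: 0.255×12 + 0.086×5.7 = 3.55.
Rate = 41.99/(1 + 3.55) = 9.228 kJ/min.

9.23 kJ/min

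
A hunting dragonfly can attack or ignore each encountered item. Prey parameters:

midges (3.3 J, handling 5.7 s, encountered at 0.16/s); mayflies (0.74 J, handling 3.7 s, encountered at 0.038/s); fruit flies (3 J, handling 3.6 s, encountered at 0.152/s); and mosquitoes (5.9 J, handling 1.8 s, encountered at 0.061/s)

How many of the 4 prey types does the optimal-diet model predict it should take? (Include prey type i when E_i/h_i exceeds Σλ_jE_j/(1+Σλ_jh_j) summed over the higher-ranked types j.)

Rank by E/h (J/s): mosquitoes 3.28, fruit flies 0.833, midges 0.579, mayflies 0.2. Include each in turn until the next type's E/h falls below the running intake rate.
Rate on top 1: 0.3243. fruit flies: 0.833 > 0.3243 → include.
Rate on top 2: 0.4924. midges: 0.579 > 0.4924 → include.
Rate on top 3: 0.5231. mayflies: 0.2 < 0.5231 → exclude; stop.
Optimal diet: mosquitoes, fruit flies, midges — 3 of 4 types.

3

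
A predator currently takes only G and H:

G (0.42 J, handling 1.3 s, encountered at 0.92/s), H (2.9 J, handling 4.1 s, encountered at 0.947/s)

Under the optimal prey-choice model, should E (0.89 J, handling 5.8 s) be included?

No

Current rate: (0.92×0.42 + 0.947×2.9)/(1 + 0.92×1.3 + 0.947×4.1) = 0.5154 J/s.
E: E/h = 0.89/5.8 = 0.1534 J/s.
0.1534 < 0.5154, so adding E would lower the average — exclude it.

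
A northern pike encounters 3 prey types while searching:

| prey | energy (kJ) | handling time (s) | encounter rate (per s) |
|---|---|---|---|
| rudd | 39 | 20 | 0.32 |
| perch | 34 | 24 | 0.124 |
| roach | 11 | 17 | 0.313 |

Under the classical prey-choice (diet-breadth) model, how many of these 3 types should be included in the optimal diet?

E/h in descending order: rudd 1.95, perch 1.42, roach 0.647 kJ/s. The optimal diet is the largest prefix of this list for which every included type satisfies E_i/h_i > R on the types above it.
Rate on top 1: 1.686. perch: 1.42 < 1.686 → exclude; stop.
Optimal diet: rudd — 1 of 3 types.

1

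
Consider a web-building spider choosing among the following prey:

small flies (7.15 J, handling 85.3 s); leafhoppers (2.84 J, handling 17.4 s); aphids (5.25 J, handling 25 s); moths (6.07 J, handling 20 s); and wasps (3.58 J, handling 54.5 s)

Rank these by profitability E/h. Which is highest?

Profitability E/h (J/s): small flies = 7.15/85.3 = 0.0838, leafhoppers = 2.84/17.4 = 0.163, aphids = 5.25/25 = 0.21, moths = 6.07/20 = 0.303, wasps = 3.58/54.5 = 0.0657.
Ranked: moths > aphids > leafhoppers > small flies > wasps.

moths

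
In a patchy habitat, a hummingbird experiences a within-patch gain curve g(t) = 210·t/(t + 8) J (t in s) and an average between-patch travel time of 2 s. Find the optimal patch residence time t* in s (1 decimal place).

4.0 s

Optimal t* satisfies g'(t*) = g(t*)/(T + t*).
g'(t) = 210·8/(t + 8)². Setting 210·8/(t+8)² = 210t/[(t+8)(2+t)] gives 8(2+t) = t(t+8), so t² = 8×2 = 16.
t* = √16 = 4 s.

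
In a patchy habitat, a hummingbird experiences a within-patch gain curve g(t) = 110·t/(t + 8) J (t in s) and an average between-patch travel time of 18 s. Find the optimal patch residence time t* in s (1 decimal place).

Maximise g(t)/(T+t): set derivative to zero → g'(t)(T+t) = g(t).
g'(t) = 110·8/(t + 8)². Setting 110·8/(t+8)² = 110t/[(t+8)(18+t)] gives 8(18+t) = t(t+8), so t² = 8×18 = 144.
t* = √144 = 12 s.

12.0 s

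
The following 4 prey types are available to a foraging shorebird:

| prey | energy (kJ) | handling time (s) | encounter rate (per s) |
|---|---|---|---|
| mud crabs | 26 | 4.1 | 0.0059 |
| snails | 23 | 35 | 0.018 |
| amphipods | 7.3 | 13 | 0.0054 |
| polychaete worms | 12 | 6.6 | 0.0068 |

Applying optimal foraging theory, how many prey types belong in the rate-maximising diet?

4

Profitabilities (E/h, kJ/s): mud crabs 6.34, polychaete worms 1.82, snails 0.657, amphipods 0.562. Add prey in this order while the next type's profitability exceeds the intake rate on those already taken.
Rate on top 1: 0.1498. polychaete worms: 1.82 > 0.1498 → include.
Rate on top 2: 0.2198. snails: 0.657 > 0.2198 → include.
Rate on top 3: 0.382. amphipods: 0.562 > 0.382 → include.
Optimal diet: mud crabs, polychaete worms, snails, amphipods — 4 of 4 types.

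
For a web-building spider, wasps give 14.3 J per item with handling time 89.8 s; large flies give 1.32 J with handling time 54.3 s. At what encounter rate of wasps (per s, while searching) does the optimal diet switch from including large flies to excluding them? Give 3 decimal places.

0.002 per s

Drop large flies once their profitability E₂/h₂ falls below the rate achievable on wasps alone: E₂/h₂ = λE₁/(1 + λh₁).
Solve for λ: λE₁h₂ = E₂(1 + λh₁) → λ(E₁h₂ − E₂h₁) = E₂ → λ = E₂/(E₁h₂ − E₂h₁).
λ = 1.32/(14.3×54.3 − 1.32×89.8) = 1.32/658 = 0.002006 per s.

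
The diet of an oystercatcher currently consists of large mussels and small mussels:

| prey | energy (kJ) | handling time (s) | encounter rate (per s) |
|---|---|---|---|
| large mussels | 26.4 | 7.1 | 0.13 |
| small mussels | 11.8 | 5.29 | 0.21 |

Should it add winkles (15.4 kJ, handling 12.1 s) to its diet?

No

Current rate: (0.13×26.4 + 0.21×11.8)/(1 + 0.13×7.1 + 0.21×5.29) = 1.948 kJ/s.
winkles: E/h = 15.4/12.1 = 1.273 kJ/s.
Since 1.273 < R, time spent handling winkles is better spent searching.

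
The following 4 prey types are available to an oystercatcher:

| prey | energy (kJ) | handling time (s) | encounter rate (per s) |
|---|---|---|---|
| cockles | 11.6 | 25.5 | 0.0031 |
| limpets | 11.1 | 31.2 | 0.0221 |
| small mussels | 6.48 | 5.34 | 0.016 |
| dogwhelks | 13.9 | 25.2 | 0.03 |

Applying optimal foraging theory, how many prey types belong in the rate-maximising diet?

4

E/h in descending order: small mussels 1.21, dogwhelks 0.552, cockles 0.455, limpets 0.356 kJ/s. The optimal diet is the largest prefix of this list for which every included type satisfies E_i/h_i > R on the types above it.
Rate on top 1: 0.09552. dogwhelks: 0.552 > 0.09552 → include.
Rate on top 2: 0.2828. cockles: 0.455 > 0.2828 → include.
Rate on top 3: 0.2898. limpets: 0.356 > 0.2898 → include.
Optimal diet: small mussels, dogwhelks, cockles, limpets — 4 of 4 types.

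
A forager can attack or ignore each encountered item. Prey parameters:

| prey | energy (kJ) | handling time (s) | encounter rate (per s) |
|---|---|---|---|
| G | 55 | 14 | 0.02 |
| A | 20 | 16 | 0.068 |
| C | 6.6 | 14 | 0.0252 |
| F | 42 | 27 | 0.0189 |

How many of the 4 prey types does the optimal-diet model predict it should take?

Rank by E/h (kJ/s): G 3.93, F 1.56, A 1.25, C 0.471. Include each in turn until the next type's E/h falls below the running intake rate.
Rate on top 1: 0.8594. F: 1.56 > 0.8594 → include.
Rate on top 2: 1.058. A: 1.25 > 1.058 → include.
Rate on top 3: 1.13. C: 0.471 < 1.13 → exclude; stop.
Optimal diet: G, F, A — 3 of 4 types.

3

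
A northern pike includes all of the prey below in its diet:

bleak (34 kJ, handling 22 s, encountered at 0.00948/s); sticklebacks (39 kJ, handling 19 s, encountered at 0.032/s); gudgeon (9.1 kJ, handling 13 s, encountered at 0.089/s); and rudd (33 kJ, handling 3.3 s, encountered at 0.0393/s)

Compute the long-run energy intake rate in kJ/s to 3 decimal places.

1.185 kJ/s

Energy encountered per unit search time: 0.00948×34 + 0.032×39 + 0.089×9.1 + 0.0393×33 = 3.677 kJ/s.
Handling time per unit search time: 0.00948×22 + 0.032×19 + 0.089×13 + 0.0393×3.3 = 2.103.
Rate = 3.677/(1 + 2.103) = 1.185 kJ/s.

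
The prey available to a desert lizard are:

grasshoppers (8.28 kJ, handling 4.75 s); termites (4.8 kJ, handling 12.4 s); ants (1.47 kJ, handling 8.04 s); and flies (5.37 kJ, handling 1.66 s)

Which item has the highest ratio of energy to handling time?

flies

In descending order of E/h:
flies: 5.37/1.66 = 3.23 kJ/s
grasshoppers: 8.28/4.75 = 1.74 kJ/s
termites: 4.8/12.4 = 0.387 kJ/s
ants: 1.47/8.04 = 0.183 kJ/s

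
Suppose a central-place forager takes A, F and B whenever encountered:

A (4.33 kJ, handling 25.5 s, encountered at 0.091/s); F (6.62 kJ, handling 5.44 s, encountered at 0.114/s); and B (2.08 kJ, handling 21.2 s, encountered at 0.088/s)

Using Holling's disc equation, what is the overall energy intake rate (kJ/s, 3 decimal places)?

Energy encountered per unit search time: 0.091×4.33 + 0.114×6.62 + 0.088×2.08 = 1.332 kJ/s.
Handling time per unit search time: 0.091×25.5 + 0.114×5.44 + 0.088×21.2 = 4.806.
Rate = 1.332/(1 + 4.806) = 0.2294 kJ/s.

0.229 kJ/s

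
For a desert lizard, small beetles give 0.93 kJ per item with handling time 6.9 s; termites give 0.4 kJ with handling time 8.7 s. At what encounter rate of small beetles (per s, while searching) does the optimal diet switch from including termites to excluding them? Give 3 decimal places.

The zero-one rule: include termites iff E₂/h₂ > λE₁/(1+λh₁). Equality gives the switch point.
λE₁h₂ = E₂ + λE₂h₁ ⇒ λ = E₂/(E₁h₂ − E₂h₁) = 0.4/(8.091 − 2.76) = 0.07503 per s.

0.075 per s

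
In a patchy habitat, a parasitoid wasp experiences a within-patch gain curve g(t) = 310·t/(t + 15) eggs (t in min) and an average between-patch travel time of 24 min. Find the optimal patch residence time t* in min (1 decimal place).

Maximise g(t)/(T+t): set derivative to zero → g'(t)(T+t) = g(t).
g'(t) = 310·15/(t + 15)². Setting 310·15/(t+15)² = 310t/[(t+15)(24+t)] gives 15(24+t) = t(t+15), so t² = 15×24 = 360.
t* = √360 = 18.97 min.

19.0 min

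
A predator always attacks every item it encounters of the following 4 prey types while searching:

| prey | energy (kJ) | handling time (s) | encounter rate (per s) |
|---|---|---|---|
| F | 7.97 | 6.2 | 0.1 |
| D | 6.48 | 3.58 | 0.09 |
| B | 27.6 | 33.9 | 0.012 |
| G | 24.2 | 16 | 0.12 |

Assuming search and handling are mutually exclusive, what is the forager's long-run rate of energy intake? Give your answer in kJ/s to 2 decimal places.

R = Σλ_iE_i / (1 + Σλ_ih_i)
Numerator: 0.1×7.97 + 0.09×6.48 + 0.012×27.6 + 0.12×24.2 = 4.615
Denominator: 1 + 0.1×6.2 + 0.09×3.58 + 0.012×33.9 + 0.12×16 = 4.269
R = 4.615/4.269 = 1.081 kJ/s

1.08 kJ/s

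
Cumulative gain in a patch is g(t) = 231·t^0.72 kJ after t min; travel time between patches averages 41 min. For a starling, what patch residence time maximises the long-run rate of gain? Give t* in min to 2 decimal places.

105.43 min

Optimal t* satisfies g'(t*) = g(t*)/(T + t*).
g'(t) = 0.72·231·t^-0.28. Setting 0.72·231·t^-0.28 = 231·t^0.72/(41+t) gives 0.72(41+t) = t, so 0.28·t = 0.72×41.
t* = 0.72×41/0.28 = 105.4 min.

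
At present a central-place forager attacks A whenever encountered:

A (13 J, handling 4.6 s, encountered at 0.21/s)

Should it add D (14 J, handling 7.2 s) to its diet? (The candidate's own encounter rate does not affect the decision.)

On A alone, R = ΣλE/(1+Σλh) = 2.73/1.966 = 1.389 J/s.
Profitability of D: 14/7.2 = 1.944 J/s.
Since 1.944 > R, including D increases the long-run rate.

Yes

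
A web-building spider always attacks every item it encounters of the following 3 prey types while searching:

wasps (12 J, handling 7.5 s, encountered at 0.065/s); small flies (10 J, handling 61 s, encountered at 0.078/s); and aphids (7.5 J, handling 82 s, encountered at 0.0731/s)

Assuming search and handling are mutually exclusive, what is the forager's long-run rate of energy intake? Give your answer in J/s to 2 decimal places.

0.17 J/s

R = (0.065×12 + 0.078×10 + 0.0731×7.5) / (1 + 0.065×7.5 + 0.078×61 + 0.0731×82) = 2.108/12.24 = 0.1722 J/s.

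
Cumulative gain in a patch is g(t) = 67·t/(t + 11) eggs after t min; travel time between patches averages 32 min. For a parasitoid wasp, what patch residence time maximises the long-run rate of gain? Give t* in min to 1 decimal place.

Maximise g(t)/(T+t): set derivative to zero → g'(t)(T+t) = g(t).
g'(t) = 67·11/(t + 11)². Setting 67·11/(t+11)² = 67t/[(t+11)(32+t)] gives 11(32+t) = t(t+11), so t² = 11×32 = 352.
t* = √352 = 18.76 min.

18.8 min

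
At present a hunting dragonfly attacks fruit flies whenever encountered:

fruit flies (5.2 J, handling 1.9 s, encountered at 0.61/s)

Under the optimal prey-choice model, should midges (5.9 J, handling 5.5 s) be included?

Current rate: (0.61×5.2)/(1 + 0.61×1.9) = 1.469 J/s.
midges: E/h = 5.9/5.5 = 1.073 J/s.
Since 1.073 < R, time spent handling midges is better spent searching.

No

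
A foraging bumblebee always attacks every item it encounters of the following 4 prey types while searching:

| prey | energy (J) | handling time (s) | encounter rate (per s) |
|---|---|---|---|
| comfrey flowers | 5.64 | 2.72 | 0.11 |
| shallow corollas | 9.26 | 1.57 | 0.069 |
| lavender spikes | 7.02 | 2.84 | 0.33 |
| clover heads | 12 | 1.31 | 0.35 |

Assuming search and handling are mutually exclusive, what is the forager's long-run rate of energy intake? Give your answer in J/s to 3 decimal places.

Energy encountered per unit search time: 0.11×5.64 + 0.069×9.26 + 0.33×7.02 + 0.35×12 = 7.776 J/s.
Handling time per unit search time: 0.11×2.72 + 0.069×1.57 + 0.33×2.84 + 0.35×1.31 = 1.803.
Rate = 7.776/(1 + 1.803) = 2.774 J/s.

2.774 J/s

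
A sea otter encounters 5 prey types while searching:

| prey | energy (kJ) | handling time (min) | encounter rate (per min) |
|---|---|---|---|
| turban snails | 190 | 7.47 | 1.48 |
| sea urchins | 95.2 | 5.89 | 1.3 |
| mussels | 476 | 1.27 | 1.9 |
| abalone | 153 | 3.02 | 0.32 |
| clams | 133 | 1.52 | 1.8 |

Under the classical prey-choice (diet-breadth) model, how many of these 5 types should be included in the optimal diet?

Profitabilities (E/h, kJ/min): mussels 375, clams 87.5, abalone 50.7, turban snails 25.4, sea urchins 16.2. Add prey in this order while the next type's profitability exceeds the intake rate on those already taken.
Rate on top 1: 265. clams: 87.5 < 265 → exclude; stop.
Optimal diet: mussels — 1 of 5 types.

1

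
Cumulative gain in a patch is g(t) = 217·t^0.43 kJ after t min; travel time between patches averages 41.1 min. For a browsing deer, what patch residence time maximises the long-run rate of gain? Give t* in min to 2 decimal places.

31.01 min

Maximise g(t)/(T+t): set derivative to zero → g'(t)(T+t) = g(t).
g'(t) = 0.43·217·t^-0.57. Setting 0.43·217·t^-0.57 = 217·t^0.43/(41.1+t) gives 0.43(41.1+t) = t, so 0.57·t = 0.43×41.1.
t* = 0.43×41.1/0.57 = 31.01 min.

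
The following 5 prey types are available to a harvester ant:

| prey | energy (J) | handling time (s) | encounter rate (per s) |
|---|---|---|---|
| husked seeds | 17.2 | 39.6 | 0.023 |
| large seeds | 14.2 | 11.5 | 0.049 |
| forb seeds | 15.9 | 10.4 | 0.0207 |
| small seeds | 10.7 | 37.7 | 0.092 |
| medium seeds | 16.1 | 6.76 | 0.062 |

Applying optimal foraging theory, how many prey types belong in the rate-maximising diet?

Rank by E/h (J/s): medium seeds 2.38, forb seeds 1.53, large seeds 1.23, husked seeds 0.434, small seeds 0.284. Include each in turn until the next type's E/h falls below the running intake rate.
Rate on top 1: 0.7034. forb seeds: 1.53 > 0.7034 → include.
Rate on top 2: 0.8121. large seeds: 1.23 > 0.8121 → include.
Rate on top 3: 0.9205. husked seeds: 0.434 < 0.9205 → exclude; stop.
Optimal diet: medium seeds, forb seeds, large seeds — 3 of 5 types.

3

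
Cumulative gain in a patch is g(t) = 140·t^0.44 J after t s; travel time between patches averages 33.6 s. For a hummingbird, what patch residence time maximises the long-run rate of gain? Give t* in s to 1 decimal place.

Optimal t* satisfies g'(t*) = g(t*)/(T + t*).
g'(t) = 0.44·140·t^-0.56. Setting 0.44·140·t^-0.56 = 140·t^0.44/(33.6+t) gives 0.44(33.6+t) = t, so 0.56·t = 0.44×33.6.
t* = 0.44×33.6/0.56 = 26.4 s.

26.4 s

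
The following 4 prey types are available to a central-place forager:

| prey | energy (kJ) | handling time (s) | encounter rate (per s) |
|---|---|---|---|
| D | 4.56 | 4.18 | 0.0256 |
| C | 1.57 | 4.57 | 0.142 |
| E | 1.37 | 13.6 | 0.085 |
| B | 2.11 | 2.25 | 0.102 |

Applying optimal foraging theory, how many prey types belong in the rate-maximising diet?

E/h in descending order: D 1.09, B 0.938, C 0.344, E 0.101 kJ/s. The optimal diet is the largest prefix of this list for which every included type satisfies E_i/h_i > R on the types above it.
Rate on top 1: 0.1055. B: 0.938 > 0.1055 → include.
Rate on top 2: 0.2484. C: 0.344 > 0.2484 → include.
Rate on top 3: 0.2795. E: 0.101 < 0.2795 → exclude; stop.
Optimal diet: D, B, C — 3 of 4 types.

3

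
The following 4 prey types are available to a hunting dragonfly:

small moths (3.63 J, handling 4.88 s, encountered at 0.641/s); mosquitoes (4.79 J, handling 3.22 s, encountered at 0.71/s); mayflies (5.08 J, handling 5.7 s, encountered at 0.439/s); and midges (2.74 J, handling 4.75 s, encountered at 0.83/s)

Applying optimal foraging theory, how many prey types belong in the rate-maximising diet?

1

E/h in descending order: mosquitoes 1.49, mayflies 0.891, small moths 0.744, midges 0.577 J/s. The optimal diet is the largest prefix of this list for which every included type satisfies E_i/h_i > R on the types above it.
Rate on top 1: 1.035. mayflies: 0.891 < 1.035 → exclude; stop.
Optimal diet: mosquitoes — 1 of 4 types.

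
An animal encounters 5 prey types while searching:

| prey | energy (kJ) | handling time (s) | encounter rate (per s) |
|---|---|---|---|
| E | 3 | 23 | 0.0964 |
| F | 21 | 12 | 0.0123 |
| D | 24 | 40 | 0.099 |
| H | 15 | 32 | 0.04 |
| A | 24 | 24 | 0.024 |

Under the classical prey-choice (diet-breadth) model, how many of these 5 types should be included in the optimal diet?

3

Profitabilities (E/h, kJ/s): F 1.75, A 1, D 0.6, H 0.469, E 0.13. Add prey in this order while the next type's profitability exceeds the intake rate on those already taken.
Rate on top 1: 0.2251. A: 1 > 0.2251 → include.
Rate on top 2: 0.484. D: 0.6 > 0.484 → include.
Rate on top 3: 0.5648. H: 0.469 < 0.5648 → exclude; stop.
Optimal diet: F, A, D — 3 of 5 types.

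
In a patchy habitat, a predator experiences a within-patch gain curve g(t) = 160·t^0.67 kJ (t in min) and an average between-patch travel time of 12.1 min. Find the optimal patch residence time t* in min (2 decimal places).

By the marginal value theorem, leave when the instantaneous gain rate g'(t) equals the habitat-wide average g(t)/(T + t).
g'(t) = 0.67·160·t^-0.33. Setting 0.67·160·t^-0.33 = 160·t^0.67/(12.1+t) gives 0.67(12.1+t) = t, so 0.33·t = 0.67×12.1.
t* = 0.67×12.1/0.33 = 24.57 min.

24.57 min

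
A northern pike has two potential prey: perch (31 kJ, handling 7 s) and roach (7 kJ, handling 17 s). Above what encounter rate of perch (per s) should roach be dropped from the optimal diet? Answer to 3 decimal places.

0.015 per s

At the threshold, the rate on perch alone equals the profitability of roach: λ·31/(1 + λ·7) = 7/17 = 0.4118.
Rearranging, λ(31 − 0.4118×7) = 0.4118, so λ = 0.4118/28.12 = 0.01464 per s.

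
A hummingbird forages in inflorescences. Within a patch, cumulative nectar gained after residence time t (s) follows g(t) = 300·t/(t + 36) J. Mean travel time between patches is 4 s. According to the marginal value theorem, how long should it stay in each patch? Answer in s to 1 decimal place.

By the marginal value theorem, leave when the instantaneous gain rate g'(t) equals the habitat-wide average g(t)/(T + t).
g'(t) = 300·36/(t + 36)². Setting 300·36/(t+36)² = 300t/[(t+36)(4+t)] gives 36(4+t) = t(t+36), so t² = 36×4 = 144.
t* = √144 = 12 s.

12.0 s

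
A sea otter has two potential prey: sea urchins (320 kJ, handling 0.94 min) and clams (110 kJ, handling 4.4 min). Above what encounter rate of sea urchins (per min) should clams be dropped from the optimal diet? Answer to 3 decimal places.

0.084 per min

The zero-one rule: include clams iff E₂/h₂ > λE₁/(1+λh₁). Equality gives the switch point.
λE₁h₂ = E₂ + λE₂h₁ ⇒ λ = E₂/(E₁h₂ − E₂h₁) = 110/(1408 − 103.4) = 0.08432 per min.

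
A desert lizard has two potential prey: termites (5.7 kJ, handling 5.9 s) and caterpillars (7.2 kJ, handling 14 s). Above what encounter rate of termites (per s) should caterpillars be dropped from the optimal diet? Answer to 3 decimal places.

At the threshold, the rate on termites alone equals the profitability of caterpillars: λ·5.7/(1 + λ·5.9) = 7.2/14 = 0.5143.
Rearranging, λ(5.7 − 0.5143×5.9) = 0.5143, so λ = 0.5143/2.666 = 0.1929 per s.

0.193 per s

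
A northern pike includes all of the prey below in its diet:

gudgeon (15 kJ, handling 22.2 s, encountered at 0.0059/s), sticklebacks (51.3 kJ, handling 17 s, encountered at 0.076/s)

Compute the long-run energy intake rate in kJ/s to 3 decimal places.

Energy encountered per unit search time: 0.0059×15 + 0.076×51.3 = 3.987 kJ/s.
Handling time per unit search time: 0.0059×22.2 + 0.076×17 = 1.423.
Rate = 3.987/(1 + 1.423) = 1.646 kJ/s.

1.646 kJ/s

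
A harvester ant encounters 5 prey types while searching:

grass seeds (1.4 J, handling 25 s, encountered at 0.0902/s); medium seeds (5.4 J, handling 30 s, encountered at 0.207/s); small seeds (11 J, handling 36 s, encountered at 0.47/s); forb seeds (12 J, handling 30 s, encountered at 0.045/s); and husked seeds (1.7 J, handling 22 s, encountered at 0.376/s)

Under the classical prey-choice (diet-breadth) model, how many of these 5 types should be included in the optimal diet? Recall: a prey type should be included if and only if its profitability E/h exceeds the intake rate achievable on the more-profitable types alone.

2

Rank by E/h (J/s): forb seeds 0.4, small seeds 0.306, medium seeds 0.18, husked seeds 0.0773, grass seeds 0.056. Include each in turn until the next type's E/h falls below the running intake rate.
Rate on top 1: 0.2298. small seeds: 0.306 > 0.2298 → include.
Rate on top 2: 0.2963. medium seeds: 0.18 < 0.2963 → exclude; stop.
Optimal diet: forb seeds, small seeds — 2 of 5 types.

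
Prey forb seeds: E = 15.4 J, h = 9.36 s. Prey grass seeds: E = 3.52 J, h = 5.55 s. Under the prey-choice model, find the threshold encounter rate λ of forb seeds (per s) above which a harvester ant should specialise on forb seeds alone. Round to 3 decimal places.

Drop grass seeds once their profitability E₂/h₂ falls below the rate achievable on forb seeds alone: E₂/h₂ = λE₁/(1 + λh₁).
Solve for λ: λE₁h₂ = E₂(1 + λh₁) → λ(E₁h₂ − E₂h₁) = E₂ → λ = E₂/(E₁h₂ − E₂h₁).
λ = 3.52/(15.4×5.55 − 3.52×9.36) = 3.52/52.52 = 0.06702 per s.

0.067 per s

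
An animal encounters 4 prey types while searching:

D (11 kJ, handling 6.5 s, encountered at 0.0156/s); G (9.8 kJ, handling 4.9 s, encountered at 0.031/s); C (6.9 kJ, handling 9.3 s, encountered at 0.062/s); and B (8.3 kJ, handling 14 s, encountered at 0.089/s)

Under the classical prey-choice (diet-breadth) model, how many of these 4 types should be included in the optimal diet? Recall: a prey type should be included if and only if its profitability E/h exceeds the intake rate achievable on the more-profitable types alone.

E/h in descending order: G 2, D 1.69, C 0.742, B 0.593 kJ/s. The optimal diet is the largest prefix of this list for which every included type satisfies E_i/h_i > R on the types above it.
Rate on top 1: 0.2637. D: 1.69 > 0.2637 → include.
Rate on top 2: 0.3793. C: 0.742 > 0.3793 → include.
Rate on top 3: 0.4936. B: 0.593 > 0.4936 → include.
Optimal diet: G, D, C, B — 4 of 4 types.

4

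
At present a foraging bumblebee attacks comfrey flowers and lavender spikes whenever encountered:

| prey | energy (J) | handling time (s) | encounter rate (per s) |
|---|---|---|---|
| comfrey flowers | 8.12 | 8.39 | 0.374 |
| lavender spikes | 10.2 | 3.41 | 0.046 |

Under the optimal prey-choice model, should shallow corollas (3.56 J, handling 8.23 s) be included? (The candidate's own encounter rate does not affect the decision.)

No

Current rate: (0.374×8.12 + 0.046×10.2)/(1 + 0.374×8.39 + 0.046×3.41) = 0.8164 J/s.
shallow corollas: E/h = 3.56/8.23 = 0.4326 J/s.
Since 0.4326 < R, time spent handling shallow corollas is better spent searching.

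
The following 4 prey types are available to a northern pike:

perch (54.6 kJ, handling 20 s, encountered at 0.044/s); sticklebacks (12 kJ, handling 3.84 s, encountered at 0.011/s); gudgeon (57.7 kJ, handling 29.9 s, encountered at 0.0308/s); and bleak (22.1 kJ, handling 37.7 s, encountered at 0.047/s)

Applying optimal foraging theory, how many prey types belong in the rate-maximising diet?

Rank by E/h (kJ/s): sticklebacks 3.12, perch 2.73, gudgeon 1.93, bleak 0.586. Include each in turn until the next type's E/h falls below the running intake rate.
Rate on top 1: 0.1267. perch: 2.73 > 0.1267 → include.
Rate on top 2: 1.318. gudgeon: 1.93 > 1.318 → include.
Rate on top 3: 1.516. bleak: 0.586 < 1.516 → exclude; stop.
Optimal diet: sticklebacks, perch, gudgeon — 3 of 4 types.

3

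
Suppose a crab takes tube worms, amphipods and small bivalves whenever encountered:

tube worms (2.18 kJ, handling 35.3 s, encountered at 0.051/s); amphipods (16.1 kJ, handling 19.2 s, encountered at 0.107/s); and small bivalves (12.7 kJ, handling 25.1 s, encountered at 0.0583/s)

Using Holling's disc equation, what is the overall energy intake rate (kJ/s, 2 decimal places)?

R = Σλ_iE_i / (1 + Σλ_ih_i)
Numerator: 0.051×2.18 + 0.107×16.1 + 0.0583×12.7 = 2.574
Denominator: 1 + 0.051×35.3 + 0.107×19.2 + 0.0583×25.1 = 6.318
R = 2.574/6.318 = 0.4075 kJ/s

0.41 kJ/s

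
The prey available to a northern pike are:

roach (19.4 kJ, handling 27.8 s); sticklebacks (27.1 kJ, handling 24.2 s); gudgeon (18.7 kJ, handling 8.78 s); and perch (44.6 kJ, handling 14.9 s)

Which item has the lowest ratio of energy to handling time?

In descending order of E/h:
perch: 44.6/14.9 = 2.99 kJ/s
gudgeon: 18.7/8.78 = 2.13 kJ/s
sticklebacks: 27.1/24.2 = 1.12 kJ/s
roach: 19.4/27.8 = 0.698 kJ/s

roach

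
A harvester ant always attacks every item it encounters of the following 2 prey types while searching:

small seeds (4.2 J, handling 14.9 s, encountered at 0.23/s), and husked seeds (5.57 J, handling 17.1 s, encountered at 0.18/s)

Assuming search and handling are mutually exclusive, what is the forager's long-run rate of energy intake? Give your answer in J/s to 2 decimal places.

0.26 J/s

R = (0.23×4.2 + 0.18×5.57) / (1 + 0.23×14.9 + 0.18×17.1) = 1.969/7.505 = 0.2623 J/s.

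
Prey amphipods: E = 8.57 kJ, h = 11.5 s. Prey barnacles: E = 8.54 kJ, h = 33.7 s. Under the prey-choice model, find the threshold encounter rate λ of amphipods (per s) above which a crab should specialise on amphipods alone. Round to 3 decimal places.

Drop barnacles once their profitability E₂/h₂ falls below the rate achievable on amphipods alone: E₂/h₂ = λE₁/(1 + λh₁).
Solve for λ: λE₁h₂ = E₂(1 + λh₁) → λ(E₁h₂ − E₂h₁) = E₂ → λ = E₂/(E₁h₂ − E₂h₁).
λ = 8.54/(8.57×33.7 − 8.54×11.5) = 8.54/190.6 = 0.04481 per s.

0.045 per s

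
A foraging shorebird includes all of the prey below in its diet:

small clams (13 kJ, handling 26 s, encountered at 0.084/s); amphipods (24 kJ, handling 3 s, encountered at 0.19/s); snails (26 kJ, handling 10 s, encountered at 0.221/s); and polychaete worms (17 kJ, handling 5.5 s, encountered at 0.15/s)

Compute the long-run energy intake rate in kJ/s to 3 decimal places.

2.054 kJ/s

R = (0.084×13 + 0.19×24 + 0.221×26 + 0.15×17) / (1 + 0.084×26 + 0.19×3 + 0.221×10 + 0.15×5.5) = 13.95/6.789 = 2.054 kJ/s.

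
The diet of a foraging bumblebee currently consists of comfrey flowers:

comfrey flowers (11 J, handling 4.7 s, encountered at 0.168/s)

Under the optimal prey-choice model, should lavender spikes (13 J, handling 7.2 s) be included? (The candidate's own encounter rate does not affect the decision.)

Current rate: (0.168×11)/(1 + 0.168×4.7) = 1.033 J/s.
Profitability of lavender spikes: 13/7.2 = 1.806 J/s.
1.806 > 1.033, so adding lavender spikes raises the average — include it.

Yes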